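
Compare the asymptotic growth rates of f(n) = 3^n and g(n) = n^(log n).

f(n) = 3^n grows faster: take logs: log(n^(log n)) = (log n)^2, log(3^n) = n log 3; n dominates (log n)^2.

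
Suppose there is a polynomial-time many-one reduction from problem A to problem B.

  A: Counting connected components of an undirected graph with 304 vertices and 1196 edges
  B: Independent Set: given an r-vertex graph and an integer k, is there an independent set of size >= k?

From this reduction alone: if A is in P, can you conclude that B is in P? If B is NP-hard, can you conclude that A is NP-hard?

A poly-time reduction A <=_p B transfers tractability DOWN (B easy => A easy) and hardness UP (A hard => B hard), not the reverse.
From A in P, the reduction alone does NOT give B in P: any problem in P trivially reduces to SAT, yet SAT is not known to be in P.
From B NP-hard, the reduction alone does NOT give A NP-hard: again, easy problems reduce to hard ones.
(Here in fact A is P and B is NP-complete.)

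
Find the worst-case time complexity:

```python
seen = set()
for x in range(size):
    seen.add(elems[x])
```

Time complexity: O(n).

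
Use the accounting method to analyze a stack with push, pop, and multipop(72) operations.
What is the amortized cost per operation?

Assign 2 credits per push (1 for the push, 1 saved for a future pop). Each pop or element popped by multipop(72) uses 1 saved credit. Total credits never go negative, so amortized cost is O(1).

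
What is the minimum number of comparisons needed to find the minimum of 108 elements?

Finding the minimum requires 107 comparisons, identical reasoning to finding the maximum. Each comparison eliminates one candidate.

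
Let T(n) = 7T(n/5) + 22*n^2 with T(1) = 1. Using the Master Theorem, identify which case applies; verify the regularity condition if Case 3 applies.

a=7, b=5, f(n)=22*n^2.
log_5(7) = 1.209 < 2.
f(n) = Omega(n^(1.209+epsilon)) for some epsilon > 0, so Case 3 is the candidate.
Regularity: a*f(n/b) = 7*22*(n/5)^2 = (7/25)*22*n^2 <= c*f(n) with c = 7/25 < 1. Satisfied.
Case 3: T(n) = Theta(n^2).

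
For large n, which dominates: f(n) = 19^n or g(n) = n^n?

g(n) = n^n grows faster: n^n / 19^n = (n/19)^n -> infinity once n > 19.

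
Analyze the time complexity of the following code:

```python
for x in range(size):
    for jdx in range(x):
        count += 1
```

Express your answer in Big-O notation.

Time complexity: O(n^2).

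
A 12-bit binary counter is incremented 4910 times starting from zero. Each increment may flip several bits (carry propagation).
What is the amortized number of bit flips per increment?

Bit i flips on every 2^i-th increment, so over 4910 increments bit i flips floor(4910/2^i) times. Summing over i: total flips < 2 * 4910. Amortized: < 2 = O(1) per increment.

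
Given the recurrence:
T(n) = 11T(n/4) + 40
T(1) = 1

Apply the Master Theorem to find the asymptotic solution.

a=11, b=4, f(n)=40. log_4(11) = 1.73. Case 1 of Master Theorem: T(n) = O(n^1.73).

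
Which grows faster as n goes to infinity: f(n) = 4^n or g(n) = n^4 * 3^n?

f(n) = 4^n grows faster: 4^n / (n^4 3^n) = (4/3)^n / n^4 -> infinity since 4/3 > 1.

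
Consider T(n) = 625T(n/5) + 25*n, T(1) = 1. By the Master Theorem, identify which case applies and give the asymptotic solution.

a=625, b=5, f(n)=25*n.
log_5(625) = 4 > 1.
Since f(n) = O(n^1) is polynomially smaller than n^4, Case 1 applies.
T(n) = Theta(n^4).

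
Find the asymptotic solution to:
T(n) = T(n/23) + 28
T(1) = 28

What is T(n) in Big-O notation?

Each step divides n by 23 and adds 28. After log_23(n) steps, T(n) = O(log n).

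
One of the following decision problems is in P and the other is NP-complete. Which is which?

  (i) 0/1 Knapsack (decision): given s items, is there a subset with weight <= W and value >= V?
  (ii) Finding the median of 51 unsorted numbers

(i) is NP-complete: reduces from Subset Sum.
(ii) is P: linear-time selection (median-of-medians) runs in O(n).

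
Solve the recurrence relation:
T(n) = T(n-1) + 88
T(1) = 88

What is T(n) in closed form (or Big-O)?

Unrolling: T(n) = T(n-1) + 88 = T(n-2) + 2*88 = ... = T(1) + (n-1)*88 = 88 + (n-1)*88 = 88n.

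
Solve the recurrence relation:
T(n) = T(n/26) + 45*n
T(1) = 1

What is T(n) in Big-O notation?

Geometric series: 45*n*(1 + 1/26 + 1/26^2 + ...) = O(n). T(n) = O(n).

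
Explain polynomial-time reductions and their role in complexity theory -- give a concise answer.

A poly-time reduction from A to B transforms any instance of A into an instance of B in polynomial time. If A reduces to B and B is in P, then A is in P. If A is NP-hard and A reduces to B, then B is NP-hard. Reductions transfer hardness upward and tractability downward.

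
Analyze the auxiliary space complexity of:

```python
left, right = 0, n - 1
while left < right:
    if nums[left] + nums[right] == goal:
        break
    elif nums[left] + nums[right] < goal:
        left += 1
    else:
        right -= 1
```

Space complexity: O(1).
Only a constant amount of auxiliary storage is used; nothing grows with n.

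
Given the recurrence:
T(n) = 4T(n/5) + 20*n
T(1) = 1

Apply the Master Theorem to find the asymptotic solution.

a=4, b=5, f(n)=20*n. log_5(4) = 0.8614 < 1. Case 3: T(n) = O(n).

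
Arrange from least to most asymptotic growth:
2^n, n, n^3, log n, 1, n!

Ordered by growth rate: 1 < log n < n < n^3 < 2^n < n!.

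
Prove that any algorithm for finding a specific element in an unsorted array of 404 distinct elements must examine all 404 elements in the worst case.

Adversary argument: if the algorithm examines fewer than 404 elements, the adversary places the target in an unexamined position. The algorithm cannot distinguish 'not present' from 'in unexamined position'.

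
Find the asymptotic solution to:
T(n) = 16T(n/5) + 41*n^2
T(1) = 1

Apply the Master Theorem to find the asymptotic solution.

a=16, b=5, f(n)=41*n^2. log_5(16) = 1.723 < 2. Case 3: T(n) = O(n^2).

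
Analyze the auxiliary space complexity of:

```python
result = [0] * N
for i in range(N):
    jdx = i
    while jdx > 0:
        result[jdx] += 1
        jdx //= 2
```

Space complexity: O(n).
Auxiliary storage grows linearly with the input size n in the worst case.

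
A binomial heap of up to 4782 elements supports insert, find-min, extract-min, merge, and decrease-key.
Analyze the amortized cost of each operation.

A binomial heap with n <= 4782 elements has at most floor(log_2 4782) + 1 = 13 trees. Using potential Phi = number of trees: Insert adds one tree, but cascading merges reduce count -- amortized O(1). Find-min reads the cached minimum pointer: O(1). Extract-min creates O(log n) new trees: O(log n). Merge combines tree lists: O(log n). Decrease-key sifts the element up its tree of height <= log n: O(log n).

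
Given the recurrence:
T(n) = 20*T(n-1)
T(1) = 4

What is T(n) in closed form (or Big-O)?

Each step multiplies by 20. T(n) = T(1)*20^(n-1) = 4*20^(n-1).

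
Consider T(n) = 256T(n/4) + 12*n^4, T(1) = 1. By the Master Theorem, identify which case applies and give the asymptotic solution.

a=256, b=4, f(n)=12*n^4.
log_4(256) = 4, so n^(log_b(a)) = n^4.
f(n) = Theta(n^4), so Case 2 applies.
T(n) = Theta(n^4 log n).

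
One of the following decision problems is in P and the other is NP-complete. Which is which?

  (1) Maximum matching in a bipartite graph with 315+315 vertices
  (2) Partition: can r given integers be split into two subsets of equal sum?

(1) is P: Hopcroft-Karp runs in O(E sqrt(V)).
(2) is NP-complete: Subset Sum reduces to it (one of Karp's 21 NP-complete problems).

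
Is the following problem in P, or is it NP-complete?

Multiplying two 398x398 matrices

This problem is in P: the schoolbook algorithm runs in O(n^3).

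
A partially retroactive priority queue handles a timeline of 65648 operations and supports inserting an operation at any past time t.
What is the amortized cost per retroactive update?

Partially retroactive priority queues (Demaine-Iacono-Langerman) allow updates at past times with queries only at the present. With a balanced BST over the m = 65648 timeline events tracking bridges, each retroactive insert or delete is O(log m) amortized.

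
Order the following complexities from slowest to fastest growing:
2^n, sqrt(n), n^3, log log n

Ordered by growth rate: log log n < sqrt(n) < n^3 < 2^n.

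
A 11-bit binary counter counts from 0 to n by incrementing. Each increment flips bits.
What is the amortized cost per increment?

Bit i flips every 2^i increments. Total flips over n increments: sum_{i=0}^{11} n/2^i < 2n. Amortized cost: 2n/n = O(1).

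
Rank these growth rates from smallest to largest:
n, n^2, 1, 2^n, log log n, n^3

Ordered by growth rate: 1 < log log n < n < n^2 < n^3 < 2^n.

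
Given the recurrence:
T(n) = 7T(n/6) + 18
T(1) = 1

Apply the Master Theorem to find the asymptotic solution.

a=7, b=6, f(n)=18. log_6(7) = 1.086. Case 1 of Master Theorem: T(n) = O(n^1.086).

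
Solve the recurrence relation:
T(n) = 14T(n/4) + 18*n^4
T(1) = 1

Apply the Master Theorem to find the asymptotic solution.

a=14, b=4, f(n)=18*n^4. log_4(14) = 1.904 < 4. Case 3: T(n) = O(n^4).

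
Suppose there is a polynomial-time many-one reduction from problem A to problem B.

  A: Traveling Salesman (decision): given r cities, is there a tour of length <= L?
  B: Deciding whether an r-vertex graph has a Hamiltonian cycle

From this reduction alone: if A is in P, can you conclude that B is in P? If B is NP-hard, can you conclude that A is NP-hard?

A poly-time reduction A <=_p B transfers tractability DOWN (B easy => A easy) and hardness UP (A hard => B hard), not the reverse.
From A in P, the reduction alone does NOT give B in P: any problem in P trivially reduces to SAT, yet SAT is not known to be in P.
From B NP-hard, the reduction alone does NOT give A NP-hard: again, easy problems reduce to hard ones.
(Here in fact A is NP-complete and B is NP-complete.)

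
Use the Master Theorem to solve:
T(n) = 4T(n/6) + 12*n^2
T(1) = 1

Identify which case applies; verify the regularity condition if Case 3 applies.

a=4, b=6, f(n)=12*n^2.
log_6(4) = 0.7737 < 2.
f(n) = Omega(n^(0.7737+epsilon)) for some epsilon > 0, so Case 3 is the candidate.
Regularity: a*f(n/b) = 4*12*(n/6)^2 = (4/36)*12*n^2 <= c*f(n) with c = 4/36 < 1. Satisfied.
Case 3: T(n) = Theta(n^2).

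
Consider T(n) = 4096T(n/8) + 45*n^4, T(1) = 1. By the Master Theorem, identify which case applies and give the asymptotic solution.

a=4096, b=8, f(n)=45*n^4.
log_8(4096) = 4, so n^(log_b(a)) = n^4.
f(n) = Theta(n^4), so Case 2 applies.
T(n) = Theta(n^4 log n).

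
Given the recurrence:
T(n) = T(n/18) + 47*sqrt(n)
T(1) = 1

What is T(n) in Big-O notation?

Each level contributes sqrt(n/18^k). Geometric series with ratio 1/sqrt(18) < 1 sums to O(sqrt(n)).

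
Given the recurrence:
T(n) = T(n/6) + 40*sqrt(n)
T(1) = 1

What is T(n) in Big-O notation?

Each level contributes sqrt(n/6^k). Geometric series with ratio 1/sqrt(6) < 1 sums to O(sqrt(n)).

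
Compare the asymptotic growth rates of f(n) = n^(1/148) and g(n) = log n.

f(n) = n^(1/148) grows faster: any positive power of n dominates log n.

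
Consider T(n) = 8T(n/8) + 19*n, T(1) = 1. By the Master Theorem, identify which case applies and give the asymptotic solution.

a=8, b=8, f(n)=19*n.
log_8(8) = 1, so n^(log_b(a)) = n.
f(n) = Theta(n), so Case 2 applies.
T(n) = Theta(n log n).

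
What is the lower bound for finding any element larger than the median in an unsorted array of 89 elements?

To find an element larger than the median of 89 elements, we must see Omega(n) elements. Without seeing enough elements, an adversary can make any unseen element the median.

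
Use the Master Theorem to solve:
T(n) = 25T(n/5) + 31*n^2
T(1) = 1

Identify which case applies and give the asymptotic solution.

a=25, b=5, f(n)=31*n^2.
log_5(25) = 2, so n^(log_b(a)) = n^2.
f(n) = Theta(n^2), so Case 2 applies.
T(n) = Theta(n^2 log n).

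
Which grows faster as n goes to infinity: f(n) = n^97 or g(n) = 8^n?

g(n) = 8^n grows faster: any exponential with base > 1 dominates every polynomial.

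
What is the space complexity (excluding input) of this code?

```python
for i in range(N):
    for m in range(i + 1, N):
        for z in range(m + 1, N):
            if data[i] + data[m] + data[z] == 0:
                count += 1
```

Space complexity: O(1).
Only a constant amount of auxiliary storage is used; nothing grows with n.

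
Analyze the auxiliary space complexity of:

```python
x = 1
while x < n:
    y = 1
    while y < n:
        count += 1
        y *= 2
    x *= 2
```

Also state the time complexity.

Space complexity: O(1).
Only a constant amount of auxiliary storage is used; nothing grows with n.
Time complexity: O(log^2 n).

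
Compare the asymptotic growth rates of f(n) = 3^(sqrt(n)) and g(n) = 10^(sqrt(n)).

g(n) = 10^(sqrt(n)) grows faster: ratio is (10/3)^(sqrt(n)) -> infinity since 10/3 > 1.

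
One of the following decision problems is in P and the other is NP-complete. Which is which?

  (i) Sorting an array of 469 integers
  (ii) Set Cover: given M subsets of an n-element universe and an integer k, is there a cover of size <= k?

(i) is P: merge sort runs in O(n log n).
(ii) is NP-complete: one of Karp's 21 NP-complete problems (with k part of the input).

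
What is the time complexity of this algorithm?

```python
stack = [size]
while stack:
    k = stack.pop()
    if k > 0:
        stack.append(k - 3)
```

Time complexity: O(n).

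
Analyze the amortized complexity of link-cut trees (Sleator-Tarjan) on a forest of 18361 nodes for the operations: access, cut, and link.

Link-cut trees represent the forest using splay trees over preferred paths. With potential Phi = sum over nodes of log(size of virtual subtree), each access on 18361 nodes is O(log 18361) = O(log n) amortized by the splay-tree access lemma. Cut and link are O(1) plus one access.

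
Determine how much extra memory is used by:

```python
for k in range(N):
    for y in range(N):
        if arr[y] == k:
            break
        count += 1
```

Space complexity: O(1).
Only a constant amount of auxiliary storage is used; nothing grows with n.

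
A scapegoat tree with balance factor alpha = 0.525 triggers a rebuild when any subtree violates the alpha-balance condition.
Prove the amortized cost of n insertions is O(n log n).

Define potential Phi = c * sum of |size(left(v)) - size(right(v))| over all nodes. An insertion at depth d costs O(d) = O(log n) and increases Phi by O(log n). When a rebuild of subtree of size s occurs, it costs O(s) but reduces Phi by Omega(s). With alpha = 0.525, between rebuilds Omega(s) insertions must occur. Amortized cost per insertion: O(log n).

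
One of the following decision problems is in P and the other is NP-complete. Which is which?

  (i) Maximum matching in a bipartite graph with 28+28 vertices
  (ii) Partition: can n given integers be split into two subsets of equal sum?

(i) is P: Hopcroft-Karp runs in O(E sqrt(V)).
(ii) is NP-complete: Subset Sum reduces to it (one of Karp's 21 NP-complete problems).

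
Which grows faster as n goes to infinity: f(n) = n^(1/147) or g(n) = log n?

f(n) = n^(1/147) grows faster: any positive power of n dominates log n.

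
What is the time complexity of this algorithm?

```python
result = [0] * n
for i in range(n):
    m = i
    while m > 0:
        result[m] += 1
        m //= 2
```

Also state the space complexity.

Time complexity: O(n log n).
Space complexity: O(n).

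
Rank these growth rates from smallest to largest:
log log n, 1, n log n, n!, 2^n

Ordered by growth rate: 1 < log log n < n log n < 2^n < n!.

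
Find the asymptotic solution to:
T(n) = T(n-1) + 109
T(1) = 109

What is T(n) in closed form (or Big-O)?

Unrolling: T(n) = T(n-1) + 109 = T(n-2) + 2*109 = ... = T(1) + (n-1)*109 = 109 + (n-1)*109 = 109n.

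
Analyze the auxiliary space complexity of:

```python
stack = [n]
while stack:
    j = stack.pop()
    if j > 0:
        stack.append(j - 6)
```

Space complexity: O(1).
Only a constant amount of auxiliary storage is used; nothing grows with n.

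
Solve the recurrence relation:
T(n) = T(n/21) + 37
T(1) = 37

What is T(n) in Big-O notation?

Each step divides n by 21 and adds 37. After log_21(n) steps, T(n) = O(log n).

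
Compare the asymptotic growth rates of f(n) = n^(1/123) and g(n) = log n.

f(n) = n^(1/123) grows faster: any positive power of n dominates log n.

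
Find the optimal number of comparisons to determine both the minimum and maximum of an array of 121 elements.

Naive approach: 240 comparisons (120 for max + 120 for min).
Optimal: Compare elements in pairs first (floor(n/2) = 60 comparisons), then find max among winners and min among losers (60 comparisons each).
Total: ceil(3n/2) - 2 = 180 comparisons. An adversary argument shows this is also a lower bound.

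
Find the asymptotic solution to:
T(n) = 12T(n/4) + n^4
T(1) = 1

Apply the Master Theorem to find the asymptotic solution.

a=12, b=4, f(n)=n^4. log_4(12) = 1.792 < 4. Case 3: T(n) = O(n^4).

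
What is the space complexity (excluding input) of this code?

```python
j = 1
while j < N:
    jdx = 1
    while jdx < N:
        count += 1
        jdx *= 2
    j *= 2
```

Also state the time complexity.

Space complexity: O(1).
Only a constant amount of auxiliary storage is used; nothing grows with n.
Time complexity: O(log^2 n).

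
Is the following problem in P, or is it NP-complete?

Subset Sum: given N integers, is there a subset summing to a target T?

This problem is NP-complete: one of Karp's 21 NP-complete problems.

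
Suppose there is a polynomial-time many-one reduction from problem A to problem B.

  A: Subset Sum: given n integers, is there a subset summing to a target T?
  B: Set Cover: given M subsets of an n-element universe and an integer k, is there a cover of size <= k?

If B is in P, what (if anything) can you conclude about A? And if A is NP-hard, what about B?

A poly-time reduction A <=_p B means any A-instance can be transformed to a B-instance in poly time.
If B is in P: compose the reduction with B's poly-time algorithm to solve A in poly time, so A is in P.
If A is NP-hard: every NP problem reduces to A, which reduces to B; composing reductions, every NP problem reduces to B, so B is NP-hard.
(Here in fact A is NP-complete and B is NP-complete.)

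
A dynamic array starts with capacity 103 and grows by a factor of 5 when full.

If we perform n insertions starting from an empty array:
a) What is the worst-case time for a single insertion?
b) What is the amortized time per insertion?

(a) Worst-case single insertion: O(n) -- when the array is full at capacity c, the resize copies all c elements, and c can be Theta(n).
(b) Resizes happen at sizes 103, 515, 2575, ... Total copy cost for n insertions: 103 + 515 + ... = O(n) (geometric series with ratio 1/5). Amortized cost per insertion: O(n)/n = O(1).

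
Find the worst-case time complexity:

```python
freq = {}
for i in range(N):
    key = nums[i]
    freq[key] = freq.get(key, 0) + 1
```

Time complexity: O(n).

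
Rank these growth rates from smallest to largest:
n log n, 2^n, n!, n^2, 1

Ordered by growth rate: 1 < n log n < n^2 < 2^n < n!.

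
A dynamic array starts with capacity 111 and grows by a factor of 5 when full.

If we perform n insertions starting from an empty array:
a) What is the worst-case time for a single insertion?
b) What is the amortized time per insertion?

(a) Worst-case single insertion: O(n) -- when the array is full at capacity c, the resize copies all c elements, and c can be Theta(n).
(b) Resizes happen at sizes 111, 555, 2775, ... Total copy cost for n insertions: 111 + 555 + ... = O(n) (geometric series with ratio 1/5). Amortized cost per insertion: O(n)/n = O(1).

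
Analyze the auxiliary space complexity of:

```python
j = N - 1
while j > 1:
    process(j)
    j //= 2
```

Space complexity: O(1).
Only a constant amount of auxiliary storage is used; nothing grows with n.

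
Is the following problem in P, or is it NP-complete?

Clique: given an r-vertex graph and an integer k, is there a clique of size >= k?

This problem is NP-complete: complement of Independent Set / Vertex Cover (with k part of the input).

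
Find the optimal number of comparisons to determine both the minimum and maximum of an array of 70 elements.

Naive approach: 138 comparisons (69 for max + 69 for min).
Optimal: Compare elements in pairs first (floor(n/2) = 35 comparisons), then find max among winners and min among losers (34 comparisons each).
Total: ceil(3n/2) - 2 = 103 comparisons. An adversary argument shows this is also a lower bound.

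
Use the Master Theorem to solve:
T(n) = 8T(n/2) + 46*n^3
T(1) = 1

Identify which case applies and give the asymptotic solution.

a=8, b=2, f(n)=46*n^3.
log_2(8) = 3, so n^(log_b(a)) = n^3.
f(n) = Theta(n^3), so Case 2 applies.
T(n) = Theta(n^3 log n).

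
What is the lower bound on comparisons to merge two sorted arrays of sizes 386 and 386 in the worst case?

Adversary: with |386 - 386| <= 1 the inputs can be fully interleaved so that every adjacent pair in the merged output comes from different arrays. Then each of the 771 adjacent pairs must be directly compared, or the algorithm cannot determine their relative order. Standard merge meets this bound.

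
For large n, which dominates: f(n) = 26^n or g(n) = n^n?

g(n) = n^n grows faster: n^n / 26^n = (n/26)^n -> infinity once n > 26.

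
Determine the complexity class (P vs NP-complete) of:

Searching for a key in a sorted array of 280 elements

This problem is in P: binary search runs in O(log n).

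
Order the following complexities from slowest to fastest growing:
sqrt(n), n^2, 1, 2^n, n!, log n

Ordered by growth rate: 1 < log n < sqrt(n) < n^2 < 2^n < n!.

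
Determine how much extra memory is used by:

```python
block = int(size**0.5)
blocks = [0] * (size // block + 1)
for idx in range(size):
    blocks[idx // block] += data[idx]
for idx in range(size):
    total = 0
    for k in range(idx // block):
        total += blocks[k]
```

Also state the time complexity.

Space complexity: O(sqrt(n)).
Storage scales with sqrt(n).
Time complexity: O(n * sqrt(n)).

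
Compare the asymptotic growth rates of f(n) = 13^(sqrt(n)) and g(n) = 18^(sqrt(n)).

g(n) = 18^(sqrt(n)) grows faster: ratio is (18/13)^(sqrt(n)) -> infinity since 18/13 > 1.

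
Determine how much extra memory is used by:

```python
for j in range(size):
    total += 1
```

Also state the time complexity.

Space complexity: O(1).
Only a constant amount of auxiliary storage is used; nothing grows with n.
Time complexity: O(n).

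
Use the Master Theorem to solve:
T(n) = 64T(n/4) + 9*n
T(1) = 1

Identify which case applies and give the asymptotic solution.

a=64, b=4, f(n)=9*n.
log_4(64) = 3 > 1.
Since f(n) = O(n^1) is polynomially smaller than n^3, Case 1 applies.
T(n) = Theta(n^3).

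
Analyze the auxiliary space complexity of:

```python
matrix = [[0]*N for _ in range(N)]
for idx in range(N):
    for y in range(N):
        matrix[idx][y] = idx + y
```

Space complexity: O(n^2).
A 2D structure of size n x n is allocated.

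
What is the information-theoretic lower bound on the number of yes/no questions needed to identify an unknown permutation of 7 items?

There are 7! = 5040 permutations. Each yes/no question gives at most 1 bit, so at least ceil(log_2(5040)) = 13 questions are needed.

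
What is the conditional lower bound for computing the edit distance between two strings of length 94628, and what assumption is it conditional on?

Under SETH (the Strong Exponential Time Hypothesis), edit distance on length-94628 strings cannot be computed in O(n^(2-epsilon)) time for any epsilon > 0 (Backurs-Indyk). The reduction is from CNF-SAT via the orthogonal vectors problem.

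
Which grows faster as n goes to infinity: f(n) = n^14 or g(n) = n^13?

f(n) = n^14 grows faster: n^14/n^13 = n^1 -> infinity.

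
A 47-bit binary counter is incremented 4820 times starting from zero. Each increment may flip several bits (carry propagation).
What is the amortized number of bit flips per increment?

Bit i flips on every 2^i-th increment, so over 4820 increments bit i flips floor(4820/2^i) times. Summing over i: total flips < 2 * 4820. Amortized: < 2 = O(1) per increment.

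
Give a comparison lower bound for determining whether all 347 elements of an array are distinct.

In the algebraic decision-tree model, the YES region for element distinctness on 347 elements has 347! connected components (one per ordering). Ben-Or's theorem then gives a lower bound of Omega(log(n!)) = Omega(n log n).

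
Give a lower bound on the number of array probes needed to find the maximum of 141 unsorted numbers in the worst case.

Adversary: any unprobed cell could hold a value larger than everything seen so far. If fewer than 141 cells are probed, the adversary places the max in an unprobed cell. So all 141 cells must be examined; together with 141-1 comparisons this is tight.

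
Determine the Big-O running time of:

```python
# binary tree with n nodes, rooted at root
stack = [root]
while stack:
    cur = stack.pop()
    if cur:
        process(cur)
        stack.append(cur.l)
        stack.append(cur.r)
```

Time complexity: O(n).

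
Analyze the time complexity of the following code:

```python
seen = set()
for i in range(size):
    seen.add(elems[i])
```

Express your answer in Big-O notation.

Time complexity: O(n).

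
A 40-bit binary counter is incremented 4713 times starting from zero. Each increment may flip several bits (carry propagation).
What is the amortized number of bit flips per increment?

Bit i flips on every 2^i-th increment, so over 4713 increments bit i flips floor(4713/2^i) times. Summing over i: total flips < 2 * 4713. Amortized: < 2 = O(1) per increment.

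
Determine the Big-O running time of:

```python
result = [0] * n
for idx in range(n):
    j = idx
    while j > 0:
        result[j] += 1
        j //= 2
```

Time complexity: O(n log n).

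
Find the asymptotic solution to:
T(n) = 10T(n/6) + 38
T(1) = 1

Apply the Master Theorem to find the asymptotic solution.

a=10, b=6, f(n)=38. log_6(10) = 1.285. Case 1 of Master Theorem: T(n) = O(n^1.285).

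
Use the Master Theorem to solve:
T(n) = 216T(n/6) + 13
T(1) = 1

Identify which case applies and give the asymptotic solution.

a=216, b=6, f(n)=13.
log_6(216) = 3 > 0.
Since f(n) = O(n^0) is polynomially smaller than n^3, Case 1 applies.
T(n) = Theta(n^3).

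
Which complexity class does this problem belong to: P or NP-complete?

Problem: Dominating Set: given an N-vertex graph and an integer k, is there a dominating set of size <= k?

This problem is NP-complete: reduces from Set Cover (with k part of the input).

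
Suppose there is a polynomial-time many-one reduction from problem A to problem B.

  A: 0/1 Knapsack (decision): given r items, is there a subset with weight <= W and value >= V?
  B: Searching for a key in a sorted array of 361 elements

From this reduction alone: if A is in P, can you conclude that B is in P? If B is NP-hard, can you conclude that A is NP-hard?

A poly-time reduction A <=_p B transfers tractability DOWN (B easy => A easy) and hardness UP (A hard => B hard), not the reverse.
From A in P, the reduction alone does NOT give B in P: any problem in P trivially reduces to SAT, yet SAT is not known to be in P.
From B NP-hard, the reduction alone does NOT give A NP-hard: again, easy problems reduce to hard ones.
(Here in fact A is NP-complete and B is in P, so no such reduction is known -- its existence would imply P = NP; the analysis concerns only what the assumed reduction would or would not let you conclude.)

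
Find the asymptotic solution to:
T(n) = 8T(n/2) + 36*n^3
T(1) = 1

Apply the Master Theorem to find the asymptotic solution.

a=8, b=2, f(n)=36*n^3. log_2(8) = 3. Case 2: T(n) = O(n^3 log n).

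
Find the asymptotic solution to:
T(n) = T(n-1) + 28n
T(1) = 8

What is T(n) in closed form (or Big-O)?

Unrolling: T(n) = 8 + 28*(2 + 3 + ... + n) = 8 + 28*(n(n+1)/2 - 1) = O(n^2).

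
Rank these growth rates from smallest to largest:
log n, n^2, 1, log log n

Ordered by growth rate: 1 < log log n < log n < n^2.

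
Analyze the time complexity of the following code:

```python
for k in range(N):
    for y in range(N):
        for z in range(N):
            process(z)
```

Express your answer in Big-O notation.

Time complexity: O(n^3).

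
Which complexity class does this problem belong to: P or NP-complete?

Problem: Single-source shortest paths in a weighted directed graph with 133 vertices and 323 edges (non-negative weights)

This problem is in P: Dijkstra's algorithm runs in O((V+E) log V).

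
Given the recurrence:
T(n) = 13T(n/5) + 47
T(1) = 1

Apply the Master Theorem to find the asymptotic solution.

a=13, b=5, f(n)=47. log_5(13) = 1.594. Case 1 of Master Theorem: T(n) = O(n^1.594).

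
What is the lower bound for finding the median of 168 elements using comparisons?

To find the median of 168 elements, every element must be compared at least once, so the lower bound is Omega(n). The BFPRT algorithm achieves O(n), making this tight.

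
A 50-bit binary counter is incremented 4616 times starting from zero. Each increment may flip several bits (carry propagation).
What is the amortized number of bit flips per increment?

Bit i flips on every 2^i-th increment, so over 4616 increments bit i flips floor(4616/2^i) times. Summing over i: total flips < 2 * 4616. Amortized: < 2 = O(1) per increment.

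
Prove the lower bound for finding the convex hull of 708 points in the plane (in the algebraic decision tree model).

Reduction from sorting: given 708 numbers x_1,...,x_{708}, map x_i to the point (x_i, x_i^2) on the parabola y = x^2. All points are on the convex hull, and walking the hull gives them in sorted x-order. Since sorting requires Omega(n log n), so does planar convex hull.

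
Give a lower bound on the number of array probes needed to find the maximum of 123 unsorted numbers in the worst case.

Adversary: any unprobed cell could hold a value larger than everything seen so far. If fewer than 123 cells are probed, the adversary places the max in an unprobed cell. So all 123 cells must be examined; together with 123-1 comparisons this is tight.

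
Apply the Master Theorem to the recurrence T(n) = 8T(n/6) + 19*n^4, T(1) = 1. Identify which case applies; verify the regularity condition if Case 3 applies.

a=8, b=6, f(n)=19*n^4.
log_6(8) = 1.161 < 4.
f(n) = Omega(n^(1.161+epsilon)) for some epsilon > 0, so Case 3 is the candidate.
Regularity: a*f(n/b) = 8*19*(n/6)^4 = (8/1296)*19*n^4 <= c*f(n) with c = 8/1296 < 1. Satisfied.
Case 3: T(n) = Theta(n^4).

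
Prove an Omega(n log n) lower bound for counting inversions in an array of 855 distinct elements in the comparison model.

Decision-tree argument: at any leaf, the comparisons made (with transitivity) must totally order all 855 elements -- otherwise some pair (i,j) is unordered, and an adversary can present two inputs agreeing on every comparison made but with that pair flipped, changing the inversion count by 1, so the leaf's output is wrong on one of them. Hence the tree has >= 855! leaves and height >= log_2(855!) = Omega(n log n). Modified merge sort achieves O(n log n).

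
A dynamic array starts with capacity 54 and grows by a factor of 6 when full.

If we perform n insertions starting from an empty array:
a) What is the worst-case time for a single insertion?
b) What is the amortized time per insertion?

(a) Worst-case single insertion: O(n) -- when the array is full at capacity c, the resize copies all c elements, and c can be Theta(n).
(b) Resizes happen at sizes 54, 324, 1944, ... Total copy cost for n insertions: 54 + 324 + ... = O(n) (geometric series with ratio 1/6). Amortized cost per insertion: O(n)/n = O(1).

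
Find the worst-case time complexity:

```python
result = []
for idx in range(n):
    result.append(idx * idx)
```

Time complexity: O(n).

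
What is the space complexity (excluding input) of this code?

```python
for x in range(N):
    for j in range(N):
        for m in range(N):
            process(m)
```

Space complexity: O(1).
Only a constant amount of auxiliary storage is used; nothing grows with n.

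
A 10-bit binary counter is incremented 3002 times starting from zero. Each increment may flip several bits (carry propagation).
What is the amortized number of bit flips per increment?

Bit i flips on every 2^i-th increment, so over 3002 increments bit i flips floor(3002/2^i) times. Summing over i: total flips < 2 * 3002. Amortized: < 2 = O(1) per increment.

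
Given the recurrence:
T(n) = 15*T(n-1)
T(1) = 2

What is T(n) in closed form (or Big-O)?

Each step multiplies by 15. T(n) = T(1)*15^(n-1) = 2*15^(n-1).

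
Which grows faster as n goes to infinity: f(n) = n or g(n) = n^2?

g(n) = n^2 grows faster: n^2/n = n^1 -> infinity.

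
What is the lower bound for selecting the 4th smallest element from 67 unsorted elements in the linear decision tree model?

Selecting the 4th smallest of 67 elements requires Omega(n) comparisons. Every element must be compared at least once. The BFPRT algorithm achieves O(n), making this tight.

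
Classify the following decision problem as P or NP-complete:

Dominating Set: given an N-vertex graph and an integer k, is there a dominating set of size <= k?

This problem is NP-complete: reduces from Set Cover (with k part of the input).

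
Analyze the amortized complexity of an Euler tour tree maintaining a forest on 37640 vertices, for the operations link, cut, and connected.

An Euler tour tree stores each tree's Euler tour as a balanced BST keyed by tour position. On 37640 vertices: link concatenates two tours via O(1) splits/joins of size <= 2*37640 (O(log n)); cut splits the tour at the two occurrences of the edge (O(log n)); connected compares BST roots (O(log n) to find the root). All O(log n) amortized.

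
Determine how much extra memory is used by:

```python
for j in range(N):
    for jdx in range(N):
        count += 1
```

Space complexity: O(1).
Only a constant amount of auxiliary storage is used; nothing grows with n.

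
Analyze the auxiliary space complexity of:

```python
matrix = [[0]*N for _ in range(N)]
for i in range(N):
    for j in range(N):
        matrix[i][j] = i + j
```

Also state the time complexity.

Space complexity: O(n^2).
A 2D structure of size n x n is allocated.
Time complexity: O(n^2).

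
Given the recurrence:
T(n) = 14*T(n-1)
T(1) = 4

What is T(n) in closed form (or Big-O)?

Each step multiplies by 14. T(n) = T(1)*14^(n-1) = 4*14^(n-1).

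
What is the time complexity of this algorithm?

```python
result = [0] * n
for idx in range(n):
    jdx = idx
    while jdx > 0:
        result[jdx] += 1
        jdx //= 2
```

Time complexity: O(n log n).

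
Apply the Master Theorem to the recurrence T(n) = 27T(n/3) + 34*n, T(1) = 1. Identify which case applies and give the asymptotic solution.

a=27, b=3, f(n)=34*n.
log_3(27) = 3 > 1.
Since f(n) = O(n^1) is polynomially smaller than n^3, Case 1 applies.
T(n) = Theta(n^3).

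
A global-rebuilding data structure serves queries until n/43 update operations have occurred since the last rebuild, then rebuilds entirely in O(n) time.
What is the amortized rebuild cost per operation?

The O(n) rebuild is triggered by n/43 operations, so each contributes O(n)/(n/43) = O(43) = O(1) to the rebuild cost.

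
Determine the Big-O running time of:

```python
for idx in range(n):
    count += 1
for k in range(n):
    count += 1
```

Time complexity: O(n).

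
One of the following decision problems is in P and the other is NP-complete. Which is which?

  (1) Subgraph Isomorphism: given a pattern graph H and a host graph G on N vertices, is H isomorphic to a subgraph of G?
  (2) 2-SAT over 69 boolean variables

(1) is NP-complete: generalizes Clique and Hamiltonian Path (pattern size is part of the input).
(2) is P: 2-SAT is solvable in linear time via implication-graph SCCs.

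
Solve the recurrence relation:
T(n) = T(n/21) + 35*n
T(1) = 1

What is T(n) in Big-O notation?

Geometric series: 35*n*(1 + 1/21 + 1/21^2 + ...) = O(n). T(n) = O(n).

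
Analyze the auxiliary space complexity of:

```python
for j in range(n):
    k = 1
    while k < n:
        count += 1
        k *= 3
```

Space complexity: O(1).
Only a constant amount of auxiliary storage is used; nothing grows with n.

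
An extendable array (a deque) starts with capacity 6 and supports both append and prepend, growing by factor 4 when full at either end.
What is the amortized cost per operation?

Growth at either end copies all elements; capacities form a geometric sequence with ratio 4, so total copy cost over n operations is O(n) (two geometric series). Amortized O(1).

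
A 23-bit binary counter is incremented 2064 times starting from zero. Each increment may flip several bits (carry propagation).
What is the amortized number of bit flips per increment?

Bit i flips on every 2^i-th increment, so over 2064 increments bit i flips floor(2064/2^i) times. Summing over i: total flips < 2 * 2064. Amortized: < 2 = O(1) per increment.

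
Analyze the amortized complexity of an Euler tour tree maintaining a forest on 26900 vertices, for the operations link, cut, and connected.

An Euler tour tree stores each tree's Euler tour as a balanced BST keyed by tour position. On 26900 vertices: link concatenates two tours via O(1) splits/joins of size <= 2*26900 (O(log n)); cut splits the tour at the two occurrences of the edge (O(log n)); connected compares BST roots (O(log n) to find the root). All O(log n) amortized.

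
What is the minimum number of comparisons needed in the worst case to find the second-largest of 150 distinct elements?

Lower bound: finding the max needs 150-1 comparisons. By the adversary weight-doubling argument, the max must personally win >= ceil(log_2(150)) = 8 comparisons; the 2nd-largest is among those 8 losers, needing 8-1 more comparisons. Total >= 150-1 + 8-1 = 156. A balanced knockout tournament achieves this.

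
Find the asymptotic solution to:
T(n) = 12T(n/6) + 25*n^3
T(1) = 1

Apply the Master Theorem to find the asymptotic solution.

a=12, b=6, f(n)=25*n^3. log_6(12) = 1.387 < 3. Case 3: T(n) = O(n^3).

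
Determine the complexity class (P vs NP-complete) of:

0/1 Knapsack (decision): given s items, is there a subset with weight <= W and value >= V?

This problem is NP-complete: reduces from Subset Sum.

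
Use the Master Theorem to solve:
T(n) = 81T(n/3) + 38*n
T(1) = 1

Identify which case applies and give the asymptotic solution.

a=81, b=3, f(n)=38*n.
log_3(81) = 4 > 1.
Since f(n) = O(n^1) is polynomially smaller than n^4, Case 1 applies.
T(n) = Theta(n^4).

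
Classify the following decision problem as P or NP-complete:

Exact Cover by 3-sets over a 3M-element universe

This problem is NP-complete: one of Karp's 21 NP-complete problems.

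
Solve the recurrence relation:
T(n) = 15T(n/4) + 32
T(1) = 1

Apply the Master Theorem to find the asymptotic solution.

a=15, b=4, f(n)=32. log_4(15) = 1.953. Case 1 of Master Theorem: T(n) = O(n^1.953).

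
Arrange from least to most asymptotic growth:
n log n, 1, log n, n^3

Ordered by growth rate: 1 < log n < n log n < n^3.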